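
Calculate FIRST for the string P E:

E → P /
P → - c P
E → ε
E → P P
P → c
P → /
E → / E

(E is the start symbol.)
{ '-', '/', 'c' }

FIRST sets of the non-terminals involved (from the grammar, by fixed-point iteration):
  FIRST(P) = { '-', '/', 'c' }

To compute FIRST(P E), process the symbols left to right:
Symbol P is a non-terminal. Add FIRST(P) \ {ε} = { '-', '/', 'c' }
P is not nullable (ε ∉ FIRST(P)), so stop here.
FIRST(P E) = { '-', '/', 'c' }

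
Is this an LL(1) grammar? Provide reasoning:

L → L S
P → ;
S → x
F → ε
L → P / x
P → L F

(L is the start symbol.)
A grammar is LL(1) if for each non-terminal N with multiple productions, the predict sets of those productions are pairwise disjoint, where PREDICT(N → α) = (FIRST(α) \ {ε}) ∪ (FOLLOW(N) if α ⇒* ε).

Relevant sets:
  FIRST(L) = { ';' }
  FIRST(P) = { ';' }

For L:
  PREDICT(L → L S) = { ';' }
  PREDICT(L → P '/' x) = { ';' }
For P:
  PREDICT(P → ';') = { ';' }
  PREDICT(P → L F) = { ';' }
S, F have a single production, so nothing to check there.

Conflict found: Predict set conflict for L: { ';' }
The grammar is NOT LL(1).

Answer: No. Predict set conflict for L: { ';' }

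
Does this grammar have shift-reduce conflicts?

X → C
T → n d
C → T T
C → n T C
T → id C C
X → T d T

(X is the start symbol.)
No shift-reduce conflicts

A shift-reduce conflict occurs when an LR(0) state has both:
  - a complete (reduce) item [A → α .] (dot at the end), and
  - a shift item [B → β . c γ] (dot before a terminal).

Augment with X' → X and build the canonical LR(0) collection (I0 = CLOSURE({[X' → . X]}), then GOTO on every symbol after a dot until no new states appear). It has 16 states:
  I0: { [C → . T T], [C → . n T C], [T → . id C C], [T → . n d], [X → . C], [X → . T d T], [X' → . X] }  — shift
  I1: { [X → C .] }  — reduce
  I2: { [C → T . T], [T → . id C C], [T → . n d], [X → T . d T] }  — shift
  I3: { [X' → X .] }  — accept
  I4: { [C → . T T], [C → . n T C], [T → . id C C], [T → . n d], [T → id . C C] }  — shift
  I5: { [C → n . T C], [T → . id C C], [T → . n d], [T → n . d] }  — shift
  I6: { [C → . T T], [C → . n T C], [C → n T . C], [T → . id C C], [T → . n d] }  — shift
  I7: { [T → n d .] }  — reduce
  I8: { [T → n . d] }  — shift
  I9: { [C → n T C .] }  — reduce
  I10: { [C → T . T], [T → . id C C], [T → . n d] }  — shift
  I11: { [C → T T .] }  — reduce
  I12: { [C → . T T], [C → . n T C], [T → . id C C], [T → . n d], [T → id C . C] }  — shift
  I13: { [T → id C C .] }  — reduce
  I14: { [T → . id C C], [T → . n d], [X → T d . T] }  — shift
  I15: { [X → T d T .] }  — reduce

No state contains both a complete item and a shift item.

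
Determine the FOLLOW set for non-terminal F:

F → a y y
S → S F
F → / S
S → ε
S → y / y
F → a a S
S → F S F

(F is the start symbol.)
To compute FOLLOW(F), find every occurrence of F on a right-hand side N → α F β: add FIRST(β) \ {ε}, and if β is empty or nullable also add FOLLOW(N). Iterate to a fixed point.

F is the start symbol, so $ ∈ FOLLOW(F).
In S → S F: F is at the end, add FOLLOW(S)
In S → F S F: F is followed by S F, add FIRST(S F) \ {ε} = { '/', 'a', 'y' }
In S → F S F: F is at the end, add FOLLOW(S)

The FOLLOW sets referred to above (computed the same way, to a fixed point):
  FOLLOW(S) = { $, '/', 'a', 'y' }

Taking the union: FOLLOW(F) = { $, '/', 'a', 'y' }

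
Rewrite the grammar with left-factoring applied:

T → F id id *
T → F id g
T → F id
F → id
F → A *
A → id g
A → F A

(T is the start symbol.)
T → F id T'
T' → id *
T' → g
T' → ε
F → id
F → A *
A → id g
A → F A

Left-factoring transforms A → αβ₁ | αβ₂ into A → αA' and A' → β₁ | β₂
(α is the longest common prefix among the alternatives). Repeat until
no nonterminal has two alternatives with a common prefix.

Round 1: T has alternatives sharing prefix 'F id'. Introduce T': T → F id T'
  Add: T' → id *
  Add: T' → g
  Add: T' → ε

No remaining common prefixes — done.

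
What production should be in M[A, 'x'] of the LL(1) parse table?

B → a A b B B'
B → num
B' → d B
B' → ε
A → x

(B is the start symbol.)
A → x

To find M[A, 'x'], we find productions for A where 'x' is in the predict set (PREDICT(N → α) = (FIRST(α) \ {ε}) ∪ (FOLLOW(N) if α ⇒* ε)).

A → x: PREDICT = { 'x' }
  'x' is in predict set, so this production goes in M[A, 'x']

M[A, 'x'] = A → x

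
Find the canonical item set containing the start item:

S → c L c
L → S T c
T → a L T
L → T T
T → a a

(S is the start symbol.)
First, augment the grammar with S' → S
I₀ = CLOSURE({ [S' → . S] }):
  [S' → . S] has the dot before S: add [S → . c L c]
No further items can be added.

I₀ = { [S → . c L c], [S' → . S] }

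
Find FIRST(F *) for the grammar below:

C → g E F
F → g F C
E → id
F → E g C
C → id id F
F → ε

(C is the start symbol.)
{ '*', 'g', 'id' }

FIRST sets of the non-terminals involved (from the grammar, by fixed-point iteration):
  FIRST(F) = { 'g', 'id', ε }

To compute FIRST(F *), process the symbols left to right:
Symbol F is a non-terminal. Add FIRST(F) \ {ε} = { 'g', 'id' }
F is nullable (ε ∈ FIRST(F)), continue to the next symbol.
Symbol * is a terminal. Add '*' and stop.
FIRST(F *) = { '*', 'g', 'id' }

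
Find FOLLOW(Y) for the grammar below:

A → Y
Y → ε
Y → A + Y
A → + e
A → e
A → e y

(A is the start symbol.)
To compute FOLLOW(Y), find every occurrence of Y on a right-hand side N → α Y β: add FIRST(β) \ {ε}, and if β is empty or nullable also add FOLLOW(N). Iterate to a fixed point.

In A → Y: Y is at the end, add FOLLOW(A)
In Y → A + Y: Y is at the end; this adds FOLLOW(Y) to itself — nothing new

The FOLLOW sets referred to above (computed the same way, to a fixed point):
  FOLLOW(A) = { $, '+' }

Taking the union: FOLLOW(Y) = { $, '+' }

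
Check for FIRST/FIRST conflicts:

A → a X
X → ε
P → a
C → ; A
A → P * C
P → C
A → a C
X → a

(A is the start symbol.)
Yes. A → a X / A → P '*' C on { 'a' }; A → a X / A → a C on { 'a' }; A → P '*' C / A → a C on { 'a' }

A FIRST/FIRST conflict occurs when two productions N → α and N → β for the same non-terminal have FIRST(α) ∩ FIRST(β) ≠ ∅ (with ε ∈ FIRST of a nullable right-hand side, so two nullable alternatives also conflict).

FIRST sets of the non-terminals at (or reachable through a nullable prefix from) the front of some alternative:
  FIRST(P) = { ';', 'a' }
  FIRST(C) = { ';' }

Productions for A:
  A → a X: FIRST = { 'a' }
  A → P * C: FIRST = { ';', 'a' }
  A → a C: FIRST = { 'a' }
Productions for X:
  X → ε: FIRST = { ε }
  X → a: FIRST = { 'a' }
Productions for P:
  P → a: FIRST = { 'a' }
  P → C: FIRST = { ';' }
C has only one production, so no FIRST/FIRST conflict is possible there.

Conflict for A: A → a X and A → P * C
  Overlap: { 'a' }
Conflict for A: A → a X and A → a C
  Overlap: { 'a' }
Conflict for A: A → P * C and A → a C
  Overlap: { 'a' }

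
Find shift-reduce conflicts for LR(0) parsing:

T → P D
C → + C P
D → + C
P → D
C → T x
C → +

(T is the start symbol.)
A shift-reduce conflict occurs when an LR(0) state has both:
  - a complete (reduce) item [A → α .] (dot at the end), and
  - a shift item [B → β . c γ] (dot before a terminal).

Augment with T' → T and build the canonical LR(0) collection (I0 = CLOSURE({[T' → . T]}), then GOTO on every symbol after a dot until no new states appear). It has 12 states:
  I0: { [D → . + C], [P → . D], [T → . P D], [T' → . T] }  — shift
  I1: { [C → . + C P], [C → . +], [C → . T x], [D → + . C], [D → . + C], [P → . D], [T → . P D] }  — shift
  I2: { [P → D .] }  — reduce
  I3: { [D → . + C], [T → P . D] }  — shift
  I4: { [T' → T .] }  — accept
  I5: { [T → P D .] }  — reduce
  I6: { [C → + . C P], [C → + .], [C → . + C P], [C → . +], [C → . T x], [D → + . C], [D → . + C], [P → . D], [T → . P D] }  — shift, reduce
  I7: { [D → + C .] }  — reduce
  I8: { [C → T . x] }  — shift
  I9: { [C → T x .] }  — reduce
  I10: { [C → + C . P], [D → + C .], [D → . + C], [P → . D] }  — shift, reduce
  I11: { [C → + C P .] }  — reduce

I6 contains reduce item [C → + .] and shift items [C → . +], [C → . + C P], [D → . + C] — shift-reduce conflict.
I10 contains reduce item [D → + C .] and shift item [D → . + C] — shift-reduce conflict.

Answer: Yes — I6: [C → + .] vs [C → . +]; I10: [D → + C .] vs [D → . + C]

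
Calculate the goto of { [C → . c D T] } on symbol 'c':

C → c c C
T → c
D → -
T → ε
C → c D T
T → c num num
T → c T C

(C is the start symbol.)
{ [C → c . D T], [D → . -] }

GOTO(I, 'c') = CLOSURE({ [A → αX.β] : [A → α.Xβ] ∈ I, X = 'c' })

Items with dot before 'c', with the dot advanced:
  [C → . c D T] → [C → c . D T]
Closure of the advanced items:
  [C → c . D T] has the dot before D: add [D → . -]

GOTO = { [C → c . D T], [D → . -] }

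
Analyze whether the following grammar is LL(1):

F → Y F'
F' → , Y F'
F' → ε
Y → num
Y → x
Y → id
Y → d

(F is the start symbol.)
Relevant sets:
  FOLLOW(F') = { $ }

For F':
  PREDICT(F' → ',' Y F') = { ',' }
  PREDICT(F' → ε) = { $ }
For Y:
  PREDICT(Y → num) = { 'num' }
  PREDICT(Y → x) = { 'x' }
  PREDICT(Y → id) = { 'id' }
  PREDICT(Y → d) = { 'd' }
F has a single production, so nothing to check there.

All predict sets are disjoint. The grammar IS LL(1).

Answer: Yes, the grammar is LL(1).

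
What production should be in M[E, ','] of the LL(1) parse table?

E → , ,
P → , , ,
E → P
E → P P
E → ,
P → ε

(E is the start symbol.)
To find M[E, ','], we find productions for E where ',' is in the predict set (PREDICT(N → α) = (FIRST(α) \ {ε}) ∪ (FOLLOW(N) if α ⇒* ε)).

Relevant sets:
  FIRST(P) = { ',', ε }
  FOLLOW(E) = { $ }

E → , ,: PREDICT = { ',' }
  ',' is in predict set, so this production goes in M[E, ',']
E → P: PREDICT = { $, ',' }
  ',' is in predict set, so this production goes in M[E, ',']
E → P P: PREDICT = { $, ',' }
  ',' is in predict set, so this production goes in M[E, ',']
E → ,: PREDICT = { ',' }
  ',' is in predict set, so this production goes in M[E, ',']

M[E, ','] = E → , ,, E → P, E → P P, E → ,  (a multiply-defined cell — the grammar is not LL(1))

Answer: E → , ,, E → P, E → P P, E → ,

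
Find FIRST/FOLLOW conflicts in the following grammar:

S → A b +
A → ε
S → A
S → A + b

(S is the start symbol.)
A FIRST/FOLLOW conflict occurs when a non-terminal N has a nullable alternative N → β (β ⇒* ε) and another alternative N → α with FIRST(α) ∩ FOLLOW(N) ≠ ∅: on such a lookahead the parser cannot decide between expanding α and letting N vanish via β.

Nullable non-terminals: A, S.
FIRST sets used below: FIRST(A) = { ε }
A has a nullable alternative but only one production, so nothing to check.

S: nullable alternative(s) S → A; FOLLOW(S) = { $ }
  S → A b +: FIRST \ {ε} = { 'b' } — disjoint from FOLLOW(S)
  S → A: FIRST \ {ε} = { } — this is the only nullable alternative, skip
  S → A + b: FIRST \ {ε} = { '+' } — disjoint from FOLLOW(S)

No FIRST/FOLLOW conflicts found.

Answer: No FIRST/FOLLOW conflicts.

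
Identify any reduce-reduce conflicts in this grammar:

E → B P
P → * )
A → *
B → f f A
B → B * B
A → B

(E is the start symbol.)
A reduce-reduce conflict occurs when an LR(0) state has two complete items [A → α .] and [B → β .] — both call for a reduction, and with no lookahead the parser cannot choose between them.

Augment with E' → E and build the canonical LR(0) collection (I0 = CLOSURE({[E' → . E]}), then GOTO on every symbol after a dot until no new states appear). It has 13 states:
  I0: { [B → . B * B], [B → . f f A], [E → . B P], [E' → . E] }  — shift
  I1: { [B → B . * B], [E → B . P], [P → . * )] }  — shift
  I2: { [E' → E .] }  — accept
  I3: { [B → f . f A] }  — shift
  I4: { [A → . *], [A → . B], [B → . B * B], [B → . f f A], [B → f f . A] }  — shift
  I5: { [A → * .] }  — reduce
  I6: { [B → f f A .] }  — reduce
  I7: { [A → B .], [B → B . * B] }  — shift, reduce
  I8: { [B → . B * B], [B → . f f A], [B → B * . B] }  — shift
  I9: { [B → B * B .], [B → B . * B] }  — shift, reduce
  I10: { [B → . B * B], [B → . f f A], [B → B * . B], [P → * . )] }  — shift
  I11: { [E → B P .] }  — reduce
  I12: { [P → * ) .] }  — reduce

No state contains more than one complete item.

Answer: No reduce-reduce conflicts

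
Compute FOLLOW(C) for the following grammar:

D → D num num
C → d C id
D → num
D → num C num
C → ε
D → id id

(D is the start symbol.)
{ 'id', 'num' }

To compute FOLLOW(C), find every occurrence of C on a right-hand side N → α C β: add FIRST(β) \ {ε}, and if β is empty or nullable also add FOLLOW(N). Iterate to a fixed point.

In C → d C id: C is followed by id, add FIRST(id) \ {ε} = { 'id' }
In D → num C num: C is followed by num, add FIRST(num) \ {ε} = { 'num' }

Taking the union: FOLLOW(C) = { 'id', 'num' }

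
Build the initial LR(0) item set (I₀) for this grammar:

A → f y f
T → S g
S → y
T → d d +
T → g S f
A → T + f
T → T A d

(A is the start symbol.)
First, augment the grammar with A' → A
I₀ = CLOSURE({ [A' → . A] }):
  [A' → . A] has the dot before A: add [A → . f y f], [A → . T + f]
  [A → . T + f] has the dot before T: add [T → . S g], [T → . d d +], [T → . g S f], [T → . T A d]
  [T → . S g] has the dot before S: add [S → . y]
No further items can be added.

I₀ = { [A → . T + f], [A → . f y f], [A' → . A], [S → . y], [T → . S g], [T → . T A d], [T → . d d +], [T → . g S f] }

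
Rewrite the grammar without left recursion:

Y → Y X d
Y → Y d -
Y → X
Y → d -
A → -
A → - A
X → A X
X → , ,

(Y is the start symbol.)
Y is directly left-recursive. The standard transformation for
  A → A α₁ | ... | A α_m | β₁ | ... | β_n
is
  A  → β₁ A' | ... | β_n A'
  A' → α₁ A' | ... | α_m A' | ε

Y → X becomes Y → X Y'
Y → d - becomes Y → d - Y'
Y → Y X d becomes Y' → X d Y'
Y → Y d - becomes Y' → d - Y'
Add Y' → ε

Productions for other non-terminals are unchanged:
  A → -
  A → - A
  X → A X
  X → , ,

Resulting grammar:
Y → X Y'
Y → d - Y'
Y' → X d Y'
Y' → d - Y'
Y' → ε
A → -
A → - A
X → A X
X → , ,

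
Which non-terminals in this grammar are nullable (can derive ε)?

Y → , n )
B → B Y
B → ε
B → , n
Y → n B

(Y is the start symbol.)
{ 'B' }

A non-terminal is nullable if it can derive ε (the empty string): either it has an ε-production, or it has a production whose right-hand side consists entirely of nullable non-terminals.

ε-productions: B → ε
So B is immediately nullable.
No further non-terminal can be added: every production for the remaining non-terminals contains a terminal or a non-nullable non-terminal.
Nullable = { 'B' }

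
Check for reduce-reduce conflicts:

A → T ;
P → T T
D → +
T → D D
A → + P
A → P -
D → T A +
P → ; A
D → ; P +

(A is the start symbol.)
No reduce-reduce conflicts

A reduce-reduce conflict occurs when an LR(0) state has two complete items [A → α .] and [B → β .] — both call for a reduction, and with no lookahead the parser cannot choose between them.

Augment with A' → A and build the canonical LR(0) collection (I0 = CLOSURE({[A' → . A]}), then GOTO on every symbol after a dot until no new states appear). It has 22 states:
  I0: { [A → . + P], [A → . P -], [A → . T ;], [A' → . A], [D → . +], [D → . ; P +], [D → . T A +], [P → . ; A], [P → . T T], [T → . D D] }  — shift
  I1: { [A → + . P], [D → + .], [D → . +], [D → . ; P +], [D → . T A +], [P → . ; A], [P → . T T], [T → . D D] }  — shift, reduce
  I2: { [A → . + P], [A → . P -], [A → . T ;], [D → . +], [D → . ; P +], [D → . T A +], [D → ; . P +], [P → . ; A], [P → . T T], [P → ; . A], [T → . D D] }  — shift
  I3: { [A' → A .] }  — accept
  I4: { [D → . +], [D → . ; P +], [D → . T A +], [T → . D D], [T → D . D] }  — shift
  I5: { [A → P . -] }  — shift
  I6: { [A → . + P], [A → . P -], [A → . T ;], [A → T . ;], [D → . +], [D → . ; P +], [D → . T A +], [D → T . A +], [P → . ; A], [P → . T T], [P → T . T], [T → . D D] }  — shift
  I7: { [A → . + P], [A → . P -], [A → . T ;], [A → T ; .], [D → . +], [D → . ; P +], [D → . T A +], [D → ; . P +], [P → . ; A], [P → . T T], [P → ; . A], [T → . D D] }  — shift, reduce
  I8: { [D → T A . +] }  — shift
  I9: { [A → . + P], [A → . P -], [A → . T ;], [A → T . ;], [D → . +], [D → . ; P +], [D → . T A +], [D → T . A +], [P → . ; A], [P → . T T], [P → T . T], [P → T T .], [T → . D D] }  — shift, reduce
  I10: { [D → T A + .] }  — reduce
  I11: { [P → ; A .] }  — reduce
  I12: { [A → P . -], [D → ; P . +] }  — shift
  I13: { [D → ; P + .] }  — reduce
  I14: { [A → P - .] }  — reduce
  I15: { [D → + .] }  — reduce
  I16: { [D → . +], [D → . ; P +], [D → . T A +], [D → ; . P +], [P → . ; A], [P → . T T], [T → . D D] }  — shift
  I17: { [D → . +], [D → . ; P +], [D → . T A +], [T → . D D], [T → D . D], [T → D D .] }  — shift, reduce
  I18: { [A → . + P], [A → . P -], [A → . T ;], [D → . +], [D → . ; P +], [D → . T A +], [D → T . A +], [P → . ; A], [P → . T T], [T → . D D] }  — shift
  I19: { [D → ; P . +] }  — shift
  I20: { [A → . + P], [A → . P -], [A → . T ;], [D → . +], [D → . ; P +], [D → . T A +], [D → T . A +], [P → . ; A], [P → . T T], [P → T . T], [T → . D D] }  — shift
  I21: { [A → + P .] }  — reduce

No state contains more than one complete item.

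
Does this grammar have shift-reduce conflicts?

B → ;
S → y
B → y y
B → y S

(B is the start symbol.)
No shift-reduce conflicts

A shift-reduce conflict occurs when an LR(0) state has both:
  - a complete (reduce) item [A → α .] (dot at the end), and
  - a shift item [B → β . c γ] (dot before a terminal).

Augment with B' → B and build the canonical LR(0) collection (I0 = CLOSURE({[B' → . B]}), then GOTO on every symbol after a dot until no new states appear). It has 6 states:
  I0: { [B → . ;], [B → . y S], [B → . y y], [B' → . B] }  — shift
  I1: { [B → ; .] }  — reduce
  I2: { [B' → B .] }  — accept
  I3: { [B → y . S], [B → y . y], [S → . y] }  — shift
  I4: { [B → y S .] }  — reduce
  I5: { [B → y y .], [S → y .] }  — 2 reduces

No state contains both a complete item and a shift item.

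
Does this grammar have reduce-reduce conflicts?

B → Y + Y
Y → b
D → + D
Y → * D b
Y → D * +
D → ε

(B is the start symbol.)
A reduce-reduce conflict occurs when an LR(0) state has two complete items [A → α .] and [B → β .] — both call for a reduction, and with no lookahead the parser cannot choose between them.

Augment with B' → B and build the canonical LR(0) collection (I0 = CLOSURE({[B' → . B]}), then GOTO on every symbol after a dot until no new states appear). It has 14 states:
  I0: { [B → . Y + Y], [B' → . B], [D → . + D], [D → .], [Y → . * D b], [Y → . D * +], [Y → . b] }  — shift, reduce
  I1: { [D → . + D], [D → .], [Y → * . D b] }  — shift, reduce
  I2: { [D → + . D], [D → . + D], [D → .] }  — shift, reduce
  I3: { [B' → B .] }  — accept
  I4: { [Y → D . * +] }  — shift
  I5: { [B → Y . + Y] }  — shift
  I6: { [Y → b .] }  — reduce
  I7: { [B → Y + . Y], [D → . + D], [D → .], [Y → . * D b], [Y → . D * +], [Y → . b] }  — shift, reduce
  I8: { [B → Y + Y .] }  — reduce
  I9: { [Y → D * . +] }  — shift
  I10: { [Y → D * + .] }  — reduce
  I11: { [D → + D .] }  — reduce
  I12: { [Y → * D . b] }  — shift
  I13: { [Y → * D b .] }  — reduce

No state contains more than one complete item.

Answer: No reduce-reduce conflicts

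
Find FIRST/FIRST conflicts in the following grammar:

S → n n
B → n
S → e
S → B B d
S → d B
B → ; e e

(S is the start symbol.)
Yes. S → n n / S → B B d on { 'n' }

A FIRST/FIRST conflict occurs when two productions N → α and N → β for the same non-terminal have FIRST(α) ∩ FIRST(β) ≠ ∅ (with ε ∈ FIRST of a nullable right-hand side, so two nullable alternatives also conflict).

FIRST sets of the non-terminals at (or reachable through a nullable prefix from) the front of some alternative:
  FIRST(B) = { ';', 'n' }

Productions for S:
  S → n n: FIRST = { 'n' }
  S → e: FIRST = { 'e' }
  S → B B d: FIRST = { ';', 'n' }
  S → d B: FIRST = { 'd' }
Productions for B:
  B → n: FIRST = { 'n' }
  B → ; e e: FIRST = { ';' }

Conflict for S: S → n n and S → B B d
  Overlap: { 'n' }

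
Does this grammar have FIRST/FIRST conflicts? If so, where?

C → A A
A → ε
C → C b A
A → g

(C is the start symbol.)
Yes. C → A A / C → C b A on { 'g' }

A FIRST/FIRST conflict occurs when two productions N → α and N → β for the same non-terminal have FIRST(α) ∩ FIRST(β) ≠ ∅ (with ε ∈ FIRST of a nullable right-hand side, so two nullable alternatives also conflict).

FIRST sets of the non-terminals at (or reachable through a nullable prefix from) the front of some alternative:
  FIRST(A) = { 'g', ε }
  FIRST(C) = { 'b', 'g', ε }

Productions for C:
  C → A A: FIRST = { 'g', ε }
  C → C b A: FIRST = { 'b', 'g' }
Productions for A:
  A → ε: FIRST = { ε }
  A → g: FIRST = { 'g' }

Conflict for C: C → A A and C → C b A
  Overlap: { 'g' }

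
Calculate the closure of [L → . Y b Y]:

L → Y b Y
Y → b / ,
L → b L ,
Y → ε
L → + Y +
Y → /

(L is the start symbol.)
Start with: [L → . Y b Y]
  [L → . Y b Y] has the dot before Y: add [Y → . b / ,], [Y → .], [Y → . /]
No further items can be added.

CLOSURE = { [L → . Y b Y], [Y → . /], [Y → . b / ,], [Y → .] }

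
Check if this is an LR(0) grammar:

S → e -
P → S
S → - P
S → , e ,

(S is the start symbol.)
Yes, the grammar is LR(0)

A grammar is LR(0) if no state in the canonical LR(0) collection has:
  - both a shift item (dot before a terminal) and a complete item (shift-reduce conflict), or
  - two or more complete items (reduce-reduce conflict; the accept item [S' → S .] counts as a complete item here).

Augment with S' → S and build the canonical LR(0) collection (I0 = CLOSURE({[S' → . S]}), then GOTO on every symbol after a dot until no new states appear). It has 10 states:
  I0: { [S → . , e ,], [S → . - P], [S → . e -], [S' → . S] }  — shift
  I1: { [S → , . e ,] }  — shift
  I2: { [P → . S], [S → - . P], [S → . , e ,], [S → . - P], [S → . e -] }  — shift
  I3: { [S' → S .] }  — accept
  I4: { [S → e . -] }  — shift
  I5: { [S → e - .] }  — reduce
  I6: { [S → - P .] }  — reduce
  I7: { [P → S .] }  — reduce
  I8: { [S → , e . ,] }  — shift
  I9: { [S → , e , .] }  — reduce

Every state is either a pure shift/goto state or contains exactly one complete item and nothing to shift — no conflicts. The grammar is LR(0).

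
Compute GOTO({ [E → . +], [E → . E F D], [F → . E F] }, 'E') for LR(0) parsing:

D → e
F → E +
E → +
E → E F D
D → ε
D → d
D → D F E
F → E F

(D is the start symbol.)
{ [E → . +], [E → . E F D], [E → E . F D], [F → . E +], [F → . E F], [F → E . F] }

GOTO(I, 'E') = CLOSURE({ [A → αX.β] : [A → α.Xβ] ∈ I, X = 'E' })

Items with dot before 'E', with the dot advanced:
  [E → . E F D] → [E → E . F D]
  [F → . E F] → [F → E . F]
Closure of the advanced items:
  [E → E . F D] has the dot before F: add [F → . E +], [F → . E F]
  [F → . E +] has the dot before E: add [E → . +], [E → . E F D]

GOTO = { [E → . +], [E → . E F D], [E → E . F D], [F → . E +], [F → . E F], [F → E . F] }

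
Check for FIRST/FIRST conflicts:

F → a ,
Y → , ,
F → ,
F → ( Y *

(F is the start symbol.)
A FIRST/FIRST conflict occurs when two productions N → α and N → β for the same non-terminal have FIRST(α) ∩ FIRST(β) ≠ ∅ (with ε ∈ FIRST of a nullable right-hand side, so two nullable alternatives also conflict).

Productions for F:
  F → a ,: FIRST = { 'a' }
  F → ,: FIRST = { ',' }
  F → ( Y *: FIRST = { '(' }
Y has only one production, so no FIRST/FIRST conflict is possible there.

All alternatives of each non-terminal have pairwise disjoint FIRST sets.

Answer: No FIRST/FIRST conflicts.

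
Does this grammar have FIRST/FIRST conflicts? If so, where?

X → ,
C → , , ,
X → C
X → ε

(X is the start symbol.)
Yes. X → ',' / X → C on { ',' }

A FIRST/FIRST conflict occurs when two productions N → α and N → β for the same non-terminal have FIRST(α) ∩ FIRST(β) ≠ ∅ (with ε ∈ FIRST of a nullable right-hand side, so two nullable alternatives also conflict).

FIRST sets of the non-terminals at (or reachable through a nullable prefix from) the front of some alternative:
  FIRST(C) = { ',' }

Productions for X:
  X → ,: FIRST = { ',' }
  X → C: FIRST = { ',' }
  X → ε: FIRST = { ε }
C has only one production, so no FIRST/FIRST conflict is possible there.

Conflict for X: X → , and X → C
  Overlap: { ',' }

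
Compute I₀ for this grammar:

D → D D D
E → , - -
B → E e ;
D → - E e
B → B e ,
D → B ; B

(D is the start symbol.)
First, augment the grammar with D' → D
I₀ = CLOSURE({ [D' → . D] }):
  [D' → . D] has the dot before D: add [D → . D D D], [D → . - E e], [D → . B ; B]
  [D → . B ; B] has the dot before B: add [B → . E e ;], [B → . B e ,]
  [B → . E e ;] has the dot before E: add [E → . , - -]
No further items can be added.

I₀ = { [B → . B e ,], [B → . E e ;], [D → . - E e], [D → . B ; B], [D → . D D D], [D' → . D], [E → . , - -] }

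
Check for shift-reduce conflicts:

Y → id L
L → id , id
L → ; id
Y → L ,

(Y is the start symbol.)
No shift-reduce conflicts

A shift-reduce conflict occurs when an LR(0) state has both:
  - a complete (reduce) item [A → α .] (dot at the end), and
  - a shift item [B → β . c γ] (dot before a terminal).

Augment with Y' → Y and build the canonical LR(0) collection (I0 = CLOSURE({[Y' → . Y]}), then GOTO on every symbol after a dot until no new states appear). It has 11 states:
  I0: { [L → . ; id], [L → . id , id], [Y → . L ,], [Y → . id L], [Y' → . Y] }  — shift
  I1: { [L → ; . id] }  — shift
  I2: { [Y → L . ,] }  — shift
  I3: { [Y' → Y .] }  — accept
  I4: { [L → . ; id], [L → . id , id], [L → id . , id], [Y → id . L] }  — shift
  I5: { [L → id , . id] }  — shift
  I6: { [Y → id L .] }  — reduce
  I7: { [L → id . , id] }  — shift
  I8: { [L → id , id .] }  — reduce
  I9: { [Y → L , .] }  — reduce
  I10: { [L → ; id .] }  — reduce

No state contains both a complete item and a shift item.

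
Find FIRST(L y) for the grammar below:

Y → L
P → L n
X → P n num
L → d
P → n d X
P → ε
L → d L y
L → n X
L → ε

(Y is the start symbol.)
FIRST sets of the non-terminals involved (from the grammar, by fixed-point iteration):
  FIRST(L) = { 'd', 'n', ε }

To compute FIRST(L y), process the symbols left to right:
Symbol L is a non-terminal. Add FIRST(L) \ {ε} = { 'd', 'n' }
L is nullable (ε ∈ FIRST(L)), continue to the next symbol.
Symbol y is a terminal. Add 'y' and stop.
FIRST(L y) = { 'd', 'n', 'y' }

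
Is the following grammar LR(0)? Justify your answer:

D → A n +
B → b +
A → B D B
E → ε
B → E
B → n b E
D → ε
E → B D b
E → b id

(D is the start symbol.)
No. Shift-reduce conflict between [D → .] and [B → . b +]

Augment with D' → D and build the canonical LR(0) collection (I0 = CLOSURE({[D' → . D]}), then GOTO on every symbol after a dot until no new states appear). It has 19 states:
  I0: { [A → . B D B], [B → . E], [B → . b +], [B → . n b E], [D → . A n +], [D → .], [D' → . D], [E → . B D b], [E → . b id], [E → .] }  — shift, 2 reduces
  I1: { [D → A . n +] }  — shift
  I2: { [A → . B D B], [A → B . D B], [B → . E], [B → . b +], [B → . n b E], [D → . A n +], [D → .], [E → . B D b], [E → . b id], [E → .], [E → B . D b] }  — shift, 2 reduces
  I3: { [D' → D .] }  — accept
  I4: { [B → E .] }  — reduce
  I5: { [B → b . +], [E → b . id] }  — shift
  I6: { [B → n . b E] }  — shift
  I7: { [B → . E], [B → . b +], [B → . n b E], [B → n b . E], [E → . B D b], [E → . b id], [E → .] }  — shift, reduce
  I8: { [A → . B D B], [B → . E], [B → . b +], [B → . n b E], [D → . A n +], [D → .], [E → . B D b], [E → . b id], [E → .], [E → B . D b] }  — shift, 2 reduces
  I9: { [B → E .], [B → n b E .] }  — 2 reduces
  I10: { [E → B D . b] }  — shift
  I11: { [E → B D b .] }  — reduce
  I12: { [B → b + .] }  — reduce
  I13: { [E → b id .] }  — reduce
  I14: { [A → B D . B], [B → . E], [B → . b +], [B → . n b E], [E → . B D b], [E → . b id], [E → .], [E → B D . b] }  — shift, reduce
  I15: { [A → . B D B], [A → B D B .], [B → . E], [B → . b +], [B → . n b E], [D → . A n +], [D → .], [E → . B D b], [E → . b id], [E → .], [E → B . D b] }  — shift, 3 reduces
  I16: { [B → b . +], [E → B D b .], [E → b . id] }  — shift, reduce
  I17: { [D → A n . +] }  — shift
  I18: { [D → A n + .] }  — reduce

Conflict in state I0:
  Shift-reduce conflict between [D → .] and [B → . b +]
So the grammar is NOT LR(0).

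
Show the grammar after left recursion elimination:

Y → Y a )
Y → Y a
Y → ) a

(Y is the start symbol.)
Y → ) a Y'
Y' → a ) Y'
Y' → a Y'
Y' → ε

Y is directly left-recursive. The standard transformation for
  A → A α₁ | ... | A α_m | β₁ | ... | β_n
is
  A  → β₁ A' | ... | β_n A'
  A' → α₁ A' | ... | α_m A' | ε

Y → ) a becomes Y → ) a Y'
Y → Y a ) becomes Y' → a ) Y'
Y → Y a becomes Y' → a Y'
Add Y' → ε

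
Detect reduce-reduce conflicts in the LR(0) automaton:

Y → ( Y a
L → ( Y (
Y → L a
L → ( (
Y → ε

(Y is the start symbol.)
Yes — I5: [L → ( ( .] vs [Y → .]

A reduce-reduce conflict occurs when an LR(0) state has two complete items [A → α .] and [B → β .] — both call for a reduction, and with no lookahead the parser cannot choose between them.

Augment with Y' → Y and build the canonical LR(0) collection (I0 = CLOSURE({[Y' → . Y]}), then GOTO on every symbol after a dot until no new states appear). It has 9 states:
  I0: { [L → . ( (], [L → . ( Y (], [Y → . ( Y a], [Y → . L a], [Y → .], [Y' → . Y] }  — shift, reduce
  I1: { [L → ( . (], [L → ( . Y (], [L → . ( (], [L → . ( Y (], [Y → ( . Y a], [Y → . ( Y a], [Y → . L a], [Y → .] }  — shift, reduce
  I2: { [Y → L . a] }  — shift
  I3: { [Y' → Y .] }  — accept
  I4: { [Y → L a .] }  — reduce
  I5: { [L → ( ( .], [L → ( . (], [L → ( . Y (], [L → . ( (], [L → . ( Y (], [Y → ( . Y a], [Y → . ( Y a], [Y → . L a], [Y → .] }  — shift, 2 reduces
  I6: { [L → ( Y . (], [Y → ( Y . a] }  — shift
  I7: { [L → ( Y ( .] }  — reduce
  I8: { [Y → ( Y a .] }  — reduce

I5 contains complete items [L → ( ( .], [Y → .] — reduce-reduce conflict.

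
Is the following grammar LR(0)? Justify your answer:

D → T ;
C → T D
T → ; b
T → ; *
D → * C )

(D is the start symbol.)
Yes, the grammar is LR(0)

A grammar is LR(0) if no state in the canonical LR(0) collection has:
  - both a shift item (dot before a terminal) and a complete item (shift-reduce conflict), or
  - two or more complete items (reduce-reduce conflict; the accept item [D' → D .] counts as a complete item here).

Augment with D' → D and build the canonical LR(0) collection (I0 = CLOSURE({[D' → . D]}), then GOTO on every symbol after a dot until no new states appear). It has 12 states:
  I0: { [D → . * C )], [D → . T ;], [D' → . D], [T → . ; *], [T → . ; b] }  — shift
  I1: { [C → . T D], [D → * . C )], [T → . ; *], [T → . ; b] }  — shift
  I2: { [T → ; . *], [T → ; . b] }  — shift
  I3: { [D' → D .] }  — accept
  I4: { [D → T . ;] }  — shift
  I5: { [D → T ; .] }  — reduce
  I6: { [T → ; * .] }  — reduce
  I7: { [T → ; b .] }  — reduce
  I8: { [D → * C . )] }  — shift
  I9: { [C → T . D], [D → . * C )], [D → . T ;], [T → . ; *], [T → . ; b] }  — shift
  I10: { [C → T D .] }  — reduce
  I11: { [D → * C ) .] }  — reduce

Every state is either a pure shift/goto state or contains exactly one complete item and nothing to shift — no conflicts. The grammar is LR(0).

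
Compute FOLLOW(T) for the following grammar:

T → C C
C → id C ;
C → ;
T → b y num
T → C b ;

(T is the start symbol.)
{ $ }

To compute FOLLOW(T), find every occurrence of T on a right-hand side N → α T β: add FIRST(β) \ {ε}, and if β is empty or nullable also add FOLLOW(N). Iterate to a fixed point.

T is the start symbol, so $ ∈ FOLLOW(T).
T does not occur on any right-hand side.

Taking the union: FOLLOW(T) = { $ }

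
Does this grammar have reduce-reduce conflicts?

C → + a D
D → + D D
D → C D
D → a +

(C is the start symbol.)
No reduce-reduce conflicts

Augment with C' → C and build the canonical LR(0) collection (I0 = CLOSURE({[C' → . C]}), then GOTO on every symbol after a dot until no new states appear). It has 14 states:
  I0: { [C → . + a D], [C' → . C] }  — shift
  I1: { [C → + . a D] }  — shift
  I2: { [C' → C .] }  — accept
  I3: { [C → + a . D], [C → . + a D], [D → . + D D], [D → . C D], [D → . a +] }  — shift
  I4: { [C → + . a D], [C → . + a D], [D → + . D D], [D → . + D D], [D → . C D], [D → . a +] }  — shift
  I5: { [C → . + a D], [D → . + D D], [D → . C D], [D → . a +], [D → C . D] }  — shift
  I6: { [C → + a D .] }  — reduce
  I7: { [D → a . +] }  — shift
  I8: { [D → a + .] }  — reduce
  I9: { [D → C D .] }  — reduce
  I10: { [C → . + a D], [D → + D . D], [D → . + D D], [D → . C D], [D → . a +] }  — shift
  I11: { [C → + a . D], [C → . + a D], [D → . + D D], [D → . C D], [D → . a +], [D → a . +] }  — shift
  I12: { [C → + . a D], [C → . + a D], [D → + . D D], [D → . + D D], [D → . C D], [D → . a +], [D → a + .] }  — shift, reduce
  I13: { [D → + D D .] }  — reduce

No state contains more than one complete item.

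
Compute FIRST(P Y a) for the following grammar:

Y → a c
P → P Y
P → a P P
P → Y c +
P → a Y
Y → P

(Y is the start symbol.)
FIRST sets of the non-terminals involved (from the grammar, by fixed-point iteration):
  FIRST(P) = { 'a' }

To compute FIRST(P Y a), process the symbols left to right:
Symbol P is a non-terminal. Add FIRST(P) \ {ε} = { 'a' }
P is not nullable (ε ∉ FIRST(P)), so stop here.
FIRST(P Y a) = { 'a' }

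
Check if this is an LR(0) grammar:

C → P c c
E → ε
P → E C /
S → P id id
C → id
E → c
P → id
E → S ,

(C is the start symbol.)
No. Shift-reduce conflict between [E → .] and [C → . id]

Augment with C' → C and build the canonical LR(0) collection (I0 = CLOSURE({[C' → . C]}), then GOTO on every symbol after a dot until no new states appear). It has 14 states:
  I0: { [C → . P c c], [C → . id], [C' → . C], [E → . S ,], [E → . c], [E → .], [P → . E C /], [P → . id], [S → . P id id] }  — shift, reduce
  I1: { [C' → C .] }  — accept
  I2: { [C → . P c c], [C → . id], [E → . S ,], [E → . c], [E → .], [P → . E C /], [P → . id], [P → E . C /], [S → . P id id] }  — shift, reduce
  I3: { [C → P . c c], [S → P . id id] }  — shift
  I4: { [E → S . ,] }  — shift
  I5: { [E → c .] }  — reduce
  I6: { [C → id .], [P → id .] }  — 2 reduces
  I7: { [E → S , .] }  — reduce
  I8: { [C → P c . c] }  — shift
  I9: { [S → P id . id] }  — shift
  I10: { [S → P id id .] }  — reduce
  I11: { [C → P c c .] }  — reduce
  I12: { [P → E C . /] }  — shift
  I13: { [P → E C / .] }  — reduce

Conflict in state I0:
  Shift-reduce conflict between [E → .] and [C → . id]
So the grammar is NOT LR(0).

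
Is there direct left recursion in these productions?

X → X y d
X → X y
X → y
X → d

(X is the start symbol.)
Yes, X is left-recursive

Direct left recursion occurs when N → N α for some non-terminal N (the right-hand side begins with the left-hand side itself).

X → X y d: LEFT RECURSIVE (starts with X)
X → X y: LEFT RECURSIVE (starts with X)
X → y: starts with y
X → d: starts with d

The grammar has direct left recursion on: X.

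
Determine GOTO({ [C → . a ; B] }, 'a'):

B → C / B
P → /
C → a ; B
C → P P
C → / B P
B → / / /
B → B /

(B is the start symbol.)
GOTO(I, 'a') = CLOSURE({ [A → αX.β] : [A → α.Xβ] ∈ I, X = 'a' })

Items with dot before 'a', with the dot advanced:
  [C → . a ; B] → [C → a . ; B]
Closure adds nothing (no advanced item has the dot before a non-terminal).

GOTO = { [C → a . ; B] }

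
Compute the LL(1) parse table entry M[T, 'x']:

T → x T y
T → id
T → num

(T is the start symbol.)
To find M[T, 'x'], we find productions for T where 'x' is in the predict set (PREDICT(N → α) = (FIRST(α) \ {ε}) ∪ (FOLLOW(N) if α ⇒* ε)).

T → x T y: PREDICT = { 'x' }
  'x' is in predict set, so this production goes in M[T, 'x']
T → id: PREDICT = { 'id' }
T → num: PREDICT = { 'num' }

M[T, 'x'] = T → x T y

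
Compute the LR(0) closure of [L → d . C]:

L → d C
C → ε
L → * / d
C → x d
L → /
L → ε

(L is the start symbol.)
To compute CLOSURE, for each item [A → α.Bβ] where B is a non-terminal, add [B → .γ] for all productions B → γ; repeat for the newly added items until nothing changes.

Start with: [L → d . C]
  [L → d . C] has the dot before C: add [C → .], [C → . x d]
No further items can be added.

CLOSURE = { [C → . x d], [C → .], [L → d . C] }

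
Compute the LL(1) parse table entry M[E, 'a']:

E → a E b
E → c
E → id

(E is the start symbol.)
To find M[E, 'a'], we find productions for E where 'a' is in the predict set (PREDICT(N → α) = (FIRST(α) \ {ε}) ∪ (FOLLOW(N) if α ⇒* ε)).

E → a E b: PREDICT = { 'a' }
  'a' is in predict set, so this production goes in M[E, 'a']
E → c: PREDICT = { 'c' }
E → id: PREDICT = { 'id' }

M[E, 'a'] = E → a E b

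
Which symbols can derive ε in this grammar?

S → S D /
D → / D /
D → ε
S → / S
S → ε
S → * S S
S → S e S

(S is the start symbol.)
{ 'D', 'S' }

A non-terminal is nullable if it can derive ε (the empty string): either it has an ε-production, or it has a production whose right-hand side consists entirely of nullable non-terminals.

ε-productions: D → ε, S → ε
So D, S are immediately nullable.
Every non-terminal is now nullable.
Nullable = { 'D', 'S' }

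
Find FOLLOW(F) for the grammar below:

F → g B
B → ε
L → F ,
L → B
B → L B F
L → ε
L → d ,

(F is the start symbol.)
{ $, ',', 'd', 'g' }

To compute FOLLOW(F), find every occurrence of F on a right-hand side N → α F β: add FIRST(β) \ {ε}, and if β is empty or nullable also add FOLLOW(N). Iterate to a fixed point.

F is the start symbol, so $ ∈ FOLLOW(F).
In L → F ,: F is followed by ',', add FIRST(',') \ {ε} = { ',' }
In B → L B F: F is at the end, add FOLLOW(B)

The FOLLOW sets referred to above (computed the same way, to a fixed point):
  FOLLOW(B) = { $, ',', 'd', 'g' }

Taking the union: FOLLOW(F) = { $, ',', 'd', 'g' }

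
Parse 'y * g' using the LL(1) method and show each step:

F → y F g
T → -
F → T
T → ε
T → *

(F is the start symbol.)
LL(1) parsing maintains a stack (initially the start symbol over $) and the input. At each step: if the stack top is a terminal, match it against the current input token; if it is a non-terminal N, replace it with the RHS of M[N, lookahead] (the unique production whose predict set contains the lookahead).

Stack is shown with the top on the left.

Stack    Input    Action
------------------------
F $      y * g $  output F → y F g
y F g $  y * g $  match 'y'
F g $    * g $    output F → T
T g $    * g $    output T → *
* g $    * g $    match '*'
g $      g $      match 'g'
$        $        accept

The string is accepted.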